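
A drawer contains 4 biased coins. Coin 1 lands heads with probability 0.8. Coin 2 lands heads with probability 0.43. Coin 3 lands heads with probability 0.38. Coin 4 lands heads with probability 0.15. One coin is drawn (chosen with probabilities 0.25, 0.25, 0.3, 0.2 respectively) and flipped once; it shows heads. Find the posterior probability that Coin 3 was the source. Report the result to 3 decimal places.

Posterior probability ≈ 0.252

Tabulate prior·likelihood by source: [1] prior 0.25, lik 0.8, product 0.2000; [2] prior 0.25, lik 0.43, product 0.1075; [3] prior 0.3, lik 0.38, product 0.1140; [4] prior 0.2, lik 0.15, product 0.03000.
Normalizing constant = 0.45150; the posterior for Coin 3 is its product over the sum, 0.1140/0.45150 = 0.252.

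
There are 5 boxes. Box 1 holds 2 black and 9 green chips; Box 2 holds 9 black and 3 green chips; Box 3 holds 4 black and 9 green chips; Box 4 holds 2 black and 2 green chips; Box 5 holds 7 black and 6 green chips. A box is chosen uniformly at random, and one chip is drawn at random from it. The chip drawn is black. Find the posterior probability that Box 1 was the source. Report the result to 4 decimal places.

Posterior probability ≈ 0.0798

P(black|Box 1) = 0.1818; P(black|Box 2) = 0.75; P(black|Box 3) = 0.3077; P(black|Box 4) = 0.5; P(black|Box 5) = 0.5385.
Prior × likelihood for each source: 0.2·0.1818=0.03636, 0.2·0.75=0.1500, 0.2·0.3077=0.06154, 0.2·0.5=0.1000, 0.2·0.5385=0.1077. Summing gives P(black) = 0.45559.
P(Box 1 | black) = 0.03636 / 0.45559 = 0.0798.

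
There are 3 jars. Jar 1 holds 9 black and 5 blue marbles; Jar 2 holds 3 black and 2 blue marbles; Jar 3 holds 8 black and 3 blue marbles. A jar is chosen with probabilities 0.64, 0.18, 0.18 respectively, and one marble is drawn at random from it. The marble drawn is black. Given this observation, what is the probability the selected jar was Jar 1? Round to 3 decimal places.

Posterior probability ≈ 0.633

P(black|Jar 1) = 0.6429; P(black|Jar 2) = 0.6; P(black|Jar 3) = 0.7273.
Prior × likelihood for each source: 0.64·0.6429=0.4114, 0.18·0.6=0.1080, 0.18·0.7273=0.1309. Summing gives P(black) = 0.65034.
P(Jar 1 | black) = 0.4114 / 0.65034 = 0.633.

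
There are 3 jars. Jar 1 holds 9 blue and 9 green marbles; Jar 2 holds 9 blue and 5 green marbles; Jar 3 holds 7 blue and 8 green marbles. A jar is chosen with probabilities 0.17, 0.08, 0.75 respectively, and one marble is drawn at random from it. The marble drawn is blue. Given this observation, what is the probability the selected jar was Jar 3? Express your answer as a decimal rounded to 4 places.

Tabulate prior·likelihood by source: [1] prior 0.17, lik 0.5, product 0.08500; [2] prior 0.08, lik 0.6429, product 0.05143; [3] prior 0.75, lik 0.4667, product 0.3500.
Normalizing constant = 0.48643; the posterior for Jar 3 is its product over the sum, 0.3500/0.48643 = 0.7195.

Posterior probability ≈ 0.7195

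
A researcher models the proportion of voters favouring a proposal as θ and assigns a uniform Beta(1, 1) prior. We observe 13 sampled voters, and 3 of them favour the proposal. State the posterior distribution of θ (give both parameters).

Posterior: Beta(4, 11)

Observing 3 successes and 10 failures updates Beta(1, 1) by adding the success and failure counts to the two shape parameters: α = 1+3 = 4, β = 1+10 = 11.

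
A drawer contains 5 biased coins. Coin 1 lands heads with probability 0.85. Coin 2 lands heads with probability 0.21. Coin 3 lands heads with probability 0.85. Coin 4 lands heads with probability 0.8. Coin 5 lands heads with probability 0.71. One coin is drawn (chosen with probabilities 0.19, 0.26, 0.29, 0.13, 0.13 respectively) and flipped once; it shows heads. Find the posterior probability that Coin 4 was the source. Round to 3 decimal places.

Tabulate prior·likelihood by source: [1] prior 0.19, lik 0.85, product 0.1615; [2] prior 0.26, lik 0.21, product 0.05460; [3] prior 0.29, lik 0.85, product 0.2465; [4] prior 0.13, lik 0.8, product 0.1040; [5] prior 0.13, lik 0.71, product 0.09230.
Normalizing constant = 0.65890; the posterior for Coin 4 is its product over the sum, 0.1040/0.65890 = 0.158.

Posterior probability ≈ 0.158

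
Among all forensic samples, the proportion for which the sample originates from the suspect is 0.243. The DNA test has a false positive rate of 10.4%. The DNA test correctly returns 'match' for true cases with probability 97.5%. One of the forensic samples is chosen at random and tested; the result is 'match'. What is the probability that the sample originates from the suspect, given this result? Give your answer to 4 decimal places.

P(H | E) ≈ 0.7506

Write H for 'the sample originates from the suspect'. Prior odds H:¬H = 0.243/0.757 = 0.32100. For the 'match' outcome, the likelihood ratio is 0.975/0.104 = 9.3750.
Posterior odds = 0.32100 × 9.3750 = 3.0094, so P(H|E) = 3.0094/(1+3.0094) = 0.7506.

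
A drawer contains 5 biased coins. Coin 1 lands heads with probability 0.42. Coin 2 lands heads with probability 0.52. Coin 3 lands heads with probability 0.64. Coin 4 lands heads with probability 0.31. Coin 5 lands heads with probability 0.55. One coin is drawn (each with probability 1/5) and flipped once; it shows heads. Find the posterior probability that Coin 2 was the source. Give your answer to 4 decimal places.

Tabulate prior·likelihood by source: [1] prior 0.2, lik 0.42, product 0.08400; [2] prior 0.2, lik 0.52, product 0.1040; [3] prior 0.2, lik 0.64, product 0.1280; [4] prior 0.2, lik 0.31, product 0.06200; [5] prior 0.2, lik 0.55, product 0.1100.
Normalizing constant = 0.48800; the posterior for Coin 2 is its product over the sum, 0.1040/0.48800 = 0.2131.

Posterior probability ≈ 0.2131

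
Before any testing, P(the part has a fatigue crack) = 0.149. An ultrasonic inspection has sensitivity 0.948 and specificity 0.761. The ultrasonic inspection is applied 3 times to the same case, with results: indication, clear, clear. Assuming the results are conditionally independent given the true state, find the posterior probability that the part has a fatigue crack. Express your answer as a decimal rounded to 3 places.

Posterior P(H) ≈ 0.003

Let H be the event that the part has a fatigue crack; start with P(H) = 0.149. P('indication'|H) = 0.948, P('indication'|¬H) = 0.239.
Update on result 1 ('indication'): P(H) ← 0.948·0.1490 / (0.948·0.1490 + 0.239·0.8510) = 0.14125/0.34464 = 0.4099.
Update on result 2 ('clear'): P(H) ← 0.052·0.4099 / (0.052·0.4099 + 0.761·0.5901) = 0.021312/0.47041 = 0.0453.
Update on result 3 ('clear'): P(H) ← 0.052·0.0453 / (0.052·0.0453 + 0.761·0.9547) = 0.0023559/0.72888 = 0.0032.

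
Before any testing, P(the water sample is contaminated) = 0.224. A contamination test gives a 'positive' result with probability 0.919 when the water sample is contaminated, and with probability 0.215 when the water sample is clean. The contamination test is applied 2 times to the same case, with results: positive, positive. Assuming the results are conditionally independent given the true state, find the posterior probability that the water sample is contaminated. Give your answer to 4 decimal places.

Posterior P(H) ≈ 0.8406

Let H be the event that the water sample is contaminated; start with P(H) = 0.224. P('positive'|H) = 0.919, P('positive'|¬H) = 0.215.
Update on result 1 ('positive'): P(H) ← 0.919·0.2240 / (0.919·0.2240 + 0.215·0.7760) = 0.20586/0.37270 = 0.5523.
Update on result 2 ('positive'): P(H) ← 0.919·0.5523 / (0.919·0.5523 + 0.215·0.4477) = 0.50760/0.60385 = 0.8406.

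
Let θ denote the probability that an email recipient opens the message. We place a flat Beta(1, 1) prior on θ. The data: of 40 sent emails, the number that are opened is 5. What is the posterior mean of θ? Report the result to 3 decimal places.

The binomial likelihood is conjugate to the Beta prior: with 5 successes and 35 failures, the posterior is Beta(1+5, 1+35) = Beta(6, 36).
Posterior mean = α/(α+β) = 6/42 = 0.143.

Posterior mean ≈ 0.143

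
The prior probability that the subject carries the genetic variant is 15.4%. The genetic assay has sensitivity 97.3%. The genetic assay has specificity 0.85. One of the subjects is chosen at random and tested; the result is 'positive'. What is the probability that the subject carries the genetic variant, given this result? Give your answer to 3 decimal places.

Write H for 'the subject carries the genetic variant'. Prior odds H:¬H = 0.154/0.846 = 0.18203. For the 'positive' outcome, the likelihood ratio is 0.973/0.15 = 6.4867.
Posterior odds = 0.18203 × 6.4867 = 1.1808, so P(H|E) = 1.1808/(1+1.1808) = 0.541.

P(H | E) ≈ 0.541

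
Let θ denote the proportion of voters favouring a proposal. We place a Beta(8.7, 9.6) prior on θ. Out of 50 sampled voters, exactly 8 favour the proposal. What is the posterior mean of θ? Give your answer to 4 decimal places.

Observing 8 successes and 42 failures updates Beta(8.7, 9.6) by adding the success and failure counts to the two shape parameters: α = 8.7+8 = 16.7, β = 9.6+42 = 51.6.
E[θ | data] = 16.7/(16.7+51.6) = 0.2445.

Posterior mean ≈ 0.2445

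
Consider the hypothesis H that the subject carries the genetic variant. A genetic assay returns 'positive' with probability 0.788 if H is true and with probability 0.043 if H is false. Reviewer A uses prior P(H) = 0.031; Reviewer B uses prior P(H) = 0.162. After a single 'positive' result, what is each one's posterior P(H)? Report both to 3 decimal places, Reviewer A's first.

The likelihood ratio for a 'positive' result is 0.788/0.043 = 18.326.
Reviewer A: prior odds 0.031/0.969 = 0.031992; posterior odds 0.58627; posterior probability 0.370.
Reviewer B: prior odds 0.162/0.838 = 0.19332; posterior odds 3.5427; posterior probability 0.780.

Reviewer A: 0.370; Reviewer B: 0.780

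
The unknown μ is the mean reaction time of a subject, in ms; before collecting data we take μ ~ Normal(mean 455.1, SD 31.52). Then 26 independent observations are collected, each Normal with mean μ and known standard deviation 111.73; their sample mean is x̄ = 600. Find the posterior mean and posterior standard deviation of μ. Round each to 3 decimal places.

Posterior mean ≈ 552.789; posterior SD ≈ 17.992

Prior precision 1/τ₀² = 1/31.52² = 0.00100653; data precision n/σ² = 26/111.73² = 0.00208273.
Posterior precision = 0.00100653 + 0.00208273 = 0.00308927, giving posterior SD = 1/√0.00308927 = 17.992.
Posterior mean = (0.00100653·455.1 + 0.00208273·600) / 0.00308927 = 552.789.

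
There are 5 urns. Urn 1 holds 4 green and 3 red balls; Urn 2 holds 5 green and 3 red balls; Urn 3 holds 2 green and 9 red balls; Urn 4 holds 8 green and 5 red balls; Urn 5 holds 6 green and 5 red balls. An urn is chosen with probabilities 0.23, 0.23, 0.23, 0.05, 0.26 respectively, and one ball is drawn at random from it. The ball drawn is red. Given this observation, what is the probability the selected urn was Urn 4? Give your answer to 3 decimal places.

P(red|Urn 1) = 0.4286; P(red|Urn 2) = 0.375; P(red|Urn 3) = 0.8182; P(red|Urn 4) = 0.3846; P(red|Urn 5) = 0.4545.
Prior × likelihood for each source: 0.23·0.4286=0.09857, 0.23·0.375=0.08625, 0.23·0.8182=0.1882, 0.05·0.3846=0.01923, 0.26·0.4545=0.1182. Summing gives P(red) = 0.51042.
P(Urn 4 | red) = 0.01923 / 0.51042 = 0.038.

Posterior probability ≈ 0.038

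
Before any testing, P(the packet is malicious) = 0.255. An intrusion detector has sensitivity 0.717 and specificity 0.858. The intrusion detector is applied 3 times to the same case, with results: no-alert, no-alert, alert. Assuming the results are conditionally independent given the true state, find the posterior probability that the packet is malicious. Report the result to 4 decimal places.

With H the event that the packet is malicious, the joint likelihood of the observed sequence is P(data|H) = 0.283·0.283·0.717 = 0.057424 and P(data|¬H) = 0.858·0.858·0.142 = 0.10454.
Bayes: P(H|data) = 0.255·0.057424 / (0.255·0.057424 + 0.745·0.10454) = 0.014643/0.092522 = 0.1583.

Posterior P(H) ≈ 0.1583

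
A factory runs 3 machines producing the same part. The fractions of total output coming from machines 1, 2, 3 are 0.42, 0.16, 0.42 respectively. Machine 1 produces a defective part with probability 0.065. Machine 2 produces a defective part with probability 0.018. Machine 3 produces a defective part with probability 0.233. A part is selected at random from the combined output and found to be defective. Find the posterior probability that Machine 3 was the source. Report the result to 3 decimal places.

Tabulate prior·likelihood by source: [1] prior 0.42, lik 0.065, product 0.02730; [2] prior 0.16, lik 0.018, product 0.002880; [3] prior 0.42, lik 0.233, product 0.09786.
Normalizing constant = 0.12804; the posterior for Machine 3 is its product over the sum, 0.09786/0.12804 = 0.764.

Posterior probability ≈ 0.764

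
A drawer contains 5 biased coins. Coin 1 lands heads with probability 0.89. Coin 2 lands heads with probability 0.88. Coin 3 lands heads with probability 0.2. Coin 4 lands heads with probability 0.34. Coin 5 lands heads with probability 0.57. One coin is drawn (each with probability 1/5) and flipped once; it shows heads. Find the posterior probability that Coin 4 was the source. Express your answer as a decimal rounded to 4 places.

Tabulate prior·likelihood by source: [1] prior 0.2, lik 0.89, product 0.1780; [2] prior 0.2, lik 0.88, product 0.1760; [3] prior 0.2, lik 0.2, product 0.04000; [4] prior 0.2, lik 0.34, product 0.06800; [5] prior 0.2, lik 0.57, product 0.1140.
Normalizing constant = 0.57600; the posterior for Coin 4 is its product over the sum, 0.06800/0.57600 = 0.1181.

Posterior probability ≈ 0.1181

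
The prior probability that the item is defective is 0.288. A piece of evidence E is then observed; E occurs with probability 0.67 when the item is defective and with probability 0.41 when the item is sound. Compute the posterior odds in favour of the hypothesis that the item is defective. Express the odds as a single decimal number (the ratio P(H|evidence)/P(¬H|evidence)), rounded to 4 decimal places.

Posterior odds ≈ 0.6610

Prior odds = 0.288/(1−0.288) = 0.40449.
Likelihood ratio for E = 0.67/0.41 = 1.6341.
Posterior odds = prior odds × LR = 0.66100.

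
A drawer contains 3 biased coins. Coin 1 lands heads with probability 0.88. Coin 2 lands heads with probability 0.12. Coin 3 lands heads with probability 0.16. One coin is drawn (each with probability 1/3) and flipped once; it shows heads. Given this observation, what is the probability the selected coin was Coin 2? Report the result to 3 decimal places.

P(heads|C1) = 0.88; P(heads|C2) = 0.12; P(heads|C3) = 0.16.
Prior × likelihood for each source: 0.333333·0.88=0.2933, 0.333333·0.12=0.04000, 0.333333·0.16=0.05333. Summing gives P(heads) = 0.38667.
P(Coin 2 | heads) = 0.04000 / 0.38667 = 0.103.

Posterior probability ≈ 0.103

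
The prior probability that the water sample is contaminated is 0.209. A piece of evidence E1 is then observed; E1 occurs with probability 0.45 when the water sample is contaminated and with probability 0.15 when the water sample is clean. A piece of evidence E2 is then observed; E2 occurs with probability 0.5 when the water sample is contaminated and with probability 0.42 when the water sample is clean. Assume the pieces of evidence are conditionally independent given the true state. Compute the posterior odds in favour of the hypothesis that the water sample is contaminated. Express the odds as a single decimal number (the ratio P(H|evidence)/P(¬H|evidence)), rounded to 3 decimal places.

Posterior odds ≈ 0.944

Prior odds = 0.209/(1−0.209) = 0.26422. In log-odds, ln(0.26422) = -1.3310.
Add log likelihood ratios: ln(3.0000) + ln(1.1905) = 1.2730.
Posterior log-odds = -0.057998, so posterior odds = exp(-0.057998) = 0.94365.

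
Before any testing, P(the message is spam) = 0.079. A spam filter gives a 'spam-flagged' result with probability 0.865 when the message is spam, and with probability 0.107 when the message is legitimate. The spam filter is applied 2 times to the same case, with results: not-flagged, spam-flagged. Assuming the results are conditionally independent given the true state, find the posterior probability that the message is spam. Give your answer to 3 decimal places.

With H the event that the message is spam, the joint likelihood of the observed sequence is P(data|H) = 0.135·0.865 = 0.11678 and P(data|¬H) = 0.893·0.107 = 0.095551.
Bayes: P(H|data) = 0.079·0.11678 / (0.079·0.11678 + 0.921·0.095551) = 0.0092252/0.097228 = 0.0949.

Posterior P(H) ≈ 0.095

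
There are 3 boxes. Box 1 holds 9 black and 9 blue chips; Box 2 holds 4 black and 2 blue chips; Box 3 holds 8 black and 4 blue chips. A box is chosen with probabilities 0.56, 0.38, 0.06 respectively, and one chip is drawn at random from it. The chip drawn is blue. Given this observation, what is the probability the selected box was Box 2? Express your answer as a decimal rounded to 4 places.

P(blue|Box 1) = 0.5; P(blue|Box 2) = 0.3333; P(blue|Box 3) = 0.3333.
Prior × likelihood for each source: 0.56·0.5=0.2800, 0.38·0.3333=0.1267, 0.06·0.3333=0.02000. Summing gives P(blue) = 0.42667.
P(Box 2 | blue) = 0.1267 / 0.42667 = 0.2969.

Posterior probability ≈ 0.2969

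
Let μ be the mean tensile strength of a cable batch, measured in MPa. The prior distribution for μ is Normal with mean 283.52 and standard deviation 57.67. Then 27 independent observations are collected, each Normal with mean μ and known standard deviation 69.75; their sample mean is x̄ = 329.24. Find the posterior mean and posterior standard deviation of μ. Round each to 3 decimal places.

Posterior mean ≈ 326.890; posterior SD ≈ 13.074

Prior precision 1/τ₀² = 1/57.67² = 0.00030068; data precision n/σ² = 27/69.75² = 0.00554977.
Posterior precision = 0.00030068 + 0.00554977 = 0.00585045, giving posterior SD = 1/√0.00585045 = 13.074.
Posterior mean = (0.00030068·283.52 + 0.00554977·329.24) / 0.00585045 = 326.890.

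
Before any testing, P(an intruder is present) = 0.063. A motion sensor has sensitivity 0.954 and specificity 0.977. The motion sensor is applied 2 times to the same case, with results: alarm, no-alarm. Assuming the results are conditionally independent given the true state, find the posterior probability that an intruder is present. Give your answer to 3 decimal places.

Posterior P(H) ≈ 0.116

With H the event that an intruder is present, the joint likelihood of the observed sequence is P(data|H) = 0.954·0.046 = 0.043884 and P(data|¬H) = 0.023·0.977 = 0.022471.
Bayes: P(H|data) = 0.063·0.043884 / (0.063·0.043884 + 0.937·0.022471) = 0.0027647/0.023820 = 0.1161.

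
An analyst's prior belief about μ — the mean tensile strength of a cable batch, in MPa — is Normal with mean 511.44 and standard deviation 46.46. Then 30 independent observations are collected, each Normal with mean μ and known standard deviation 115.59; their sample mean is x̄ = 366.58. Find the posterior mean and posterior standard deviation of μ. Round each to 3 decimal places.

With known σ, the Normal prior is conjugate. Weight on the data is w = (n/σ²)/(n/σ² + 1/τ₀²) = 0.00224533/(0.00224533+0.00046328) = 0.82896.
Posterior mean = w·x̄ + (1−w)·μ₀ = 0.82896·366.58 + 0.17104·511.44 = 391.357. Posterior variance = 1/(0.00224533+0.00046328) = 369.193, so SD = 19.214.

Posterior mean ≈ 391.357; posterior SD ≈ 19.214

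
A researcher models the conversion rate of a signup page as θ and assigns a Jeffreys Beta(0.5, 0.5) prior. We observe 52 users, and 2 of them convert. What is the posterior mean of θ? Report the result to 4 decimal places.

Posterior mean ≈ 0.0472

Observing 2 successes and 50 failures updates Beta(0.5, 0.5) by adding the success and failure counts to the two shape parameters: α = 0.5+2 = 2.5, β = 0.5+50 = 50.5.
E[θ | data] = 2.5/(2.5+50.5) = 0.0472.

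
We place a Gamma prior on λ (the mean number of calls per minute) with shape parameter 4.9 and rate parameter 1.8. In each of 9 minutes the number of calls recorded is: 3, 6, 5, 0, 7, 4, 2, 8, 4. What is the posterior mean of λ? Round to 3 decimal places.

Total count ∑xᵢ = 39 over n = 9 minutes.
Gamma is conjugate to the Poisson likelihood: posterior is Gamma(shape = 4.9+39 = 43.9, rate = 1.8+9 = 10.8).
E[λ | data] = 43.9/10.8 = 4.065.

Posterior mean ≈ 4.065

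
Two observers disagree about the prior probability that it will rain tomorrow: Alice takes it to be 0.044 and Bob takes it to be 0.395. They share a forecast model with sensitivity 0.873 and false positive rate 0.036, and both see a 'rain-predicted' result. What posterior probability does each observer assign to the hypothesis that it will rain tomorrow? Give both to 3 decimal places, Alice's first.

Alice: 0.527; Bob: 0.941

P('+'|H) = 0.873, P('+'|¬H) = 0.036.
Alice: numerator 0.873·0.044 = 0.038412; evidence = 0.038412+0.036·0.956 = 0.072828; posterior = 0.527.
Bob: numerator 0.873·0.395 = 0.34484; evidence = 0.34484+0.036·0.605 = 0.36662; posterior = 0.941.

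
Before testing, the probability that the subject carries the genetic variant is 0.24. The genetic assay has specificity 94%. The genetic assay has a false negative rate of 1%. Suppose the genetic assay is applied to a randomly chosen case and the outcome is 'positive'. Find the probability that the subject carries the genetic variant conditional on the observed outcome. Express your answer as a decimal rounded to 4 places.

P(H | E) ≈ 0.8390

Let H be the event that the subject carries the genetic variant. P(H) = 0.24, so P(¬H) = 0.76. With E the 'positive' result, P(E|H) = 0.99 and P(E|¬H) = 0.06.
P(E) = 0.99·0.24 + 0.06·0.76 = 0.23760 + 0.045600 = 0.28320.
By Bayes' theorem, P(H|E) = 0.23760 / 0.28320 = 0.8390.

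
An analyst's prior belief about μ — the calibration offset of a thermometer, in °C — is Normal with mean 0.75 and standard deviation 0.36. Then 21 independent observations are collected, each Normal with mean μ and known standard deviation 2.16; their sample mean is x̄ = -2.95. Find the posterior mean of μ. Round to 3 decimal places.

Posterior mean ≈ -0.613

Prior precision 1/τ₀² = 1/0.36² = 7.71605; data precision n/σ² = 21/2.16² = 4.50103.
Posterior precision = 7.71605 + 4.50103 = 12.2171.
Posterior mean = (7.71605·0.75 + 4.50103·-2.95) / 12.2171 = -0.613.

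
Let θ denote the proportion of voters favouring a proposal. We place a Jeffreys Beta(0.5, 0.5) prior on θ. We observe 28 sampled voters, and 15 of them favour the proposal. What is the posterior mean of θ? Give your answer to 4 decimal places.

The binomial likelihood is conjugate to the Beta prior: with 15 successes and 13 failures, the posterior is Beta(0.5+15, 0.5+13) = Beta(15.5, 13.5).
E[θ | data] = 15.5/(15.5+13.5) = 0.5345.

Posterior mean ≈ 0.5345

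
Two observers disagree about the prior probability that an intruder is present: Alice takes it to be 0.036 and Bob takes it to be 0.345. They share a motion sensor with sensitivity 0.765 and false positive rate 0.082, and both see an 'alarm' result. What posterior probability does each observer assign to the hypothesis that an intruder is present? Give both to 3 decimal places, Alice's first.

P('+'|H) = 0.765, P('+'|¬H) = 0.082.
Alice: numerator 0.765·0.036 = 0.027540; evidence = 0.027540+0.082·0.964 = 0.10659; posterior = 0.258.
Bob: numerator 0.765·0.345 = 0.26392; evidence = 0.26392+0.082·0.655 = 0.31764; posterior = 0.831.

Alice: 0.258; Bob: 0.831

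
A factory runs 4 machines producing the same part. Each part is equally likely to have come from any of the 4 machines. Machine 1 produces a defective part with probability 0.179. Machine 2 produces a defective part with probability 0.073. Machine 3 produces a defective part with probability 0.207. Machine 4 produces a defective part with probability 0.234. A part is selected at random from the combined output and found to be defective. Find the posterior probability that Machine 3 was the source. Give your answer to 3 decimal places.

Posterior probability ≈ 0.299

Tabulate prior·likelihood by source: [1] prior 0.25, lik 0.179, product 0.04475; [2] prior 0.25, lik 0.073, product 0.01825; [3] prior 0.25, lik 0.207, product 0.05175; [4] prior 0.25, lik 0.234, product 0.05850.
Normalizing constant = 0.17325; the posterior for Machine 3 is its product over the sum, 0.05175/0.17325 = 0.299.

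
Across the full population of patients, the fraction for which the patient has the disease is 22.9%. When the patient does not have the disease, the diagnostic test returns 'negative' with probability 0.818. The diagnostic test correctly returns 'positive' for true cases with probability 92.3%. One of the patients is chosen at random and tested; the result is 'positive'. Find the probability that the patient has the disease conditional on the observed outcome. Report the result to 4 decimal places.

P(H | E) ≈ 0.6010

Write H for 'the patient has the disease'. Prior odds H:¬H = 0.229/0.771 = 0.29702. For the 'positive' outcome, the likelihood ratio is 0.923/0.182 = 5.0714.
Posterior odds = 0.29702 × 5.0714 = 1.5063, so P(H|E) = 1.5063/(1+1.5063) = 0.6010.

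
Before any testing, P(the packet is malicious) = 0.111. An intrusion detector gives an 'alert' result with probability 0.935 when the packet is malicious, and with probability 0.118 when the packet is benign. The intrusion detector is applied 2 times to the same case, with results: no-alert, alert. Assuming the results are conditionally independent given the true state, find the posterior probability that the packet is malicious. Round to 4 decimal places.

With H the event that the packet is malicious, the joint likelihood of the observed sequence is P(data|H) = 0.065·0.935 = 0.060775 and P(data|¬H) = 0.882·0.118 = 0.10408.
Bayes: P(H|data) = 0.111·0.060775 / (0.111·0.060775 + 0.889·0.10408) = 0.0067460/0.099270 = 0.0680.

Posterior P(H) ≈ 0.0680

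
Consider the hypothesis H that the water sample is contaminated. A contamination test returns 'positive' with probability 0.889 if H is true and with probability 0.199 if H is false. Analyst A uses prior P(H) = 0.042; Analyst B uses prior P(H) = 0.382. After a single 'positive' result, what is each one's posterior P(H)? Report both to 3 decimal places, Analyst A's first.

P('+'|H) = 0.889, P('+'|¬H) = 0.199.
Analyst A: numerator 0.889·0.042 = 0.037338; evidence = 0.037338+0.199·0.958 = 0.22798; posterior = 0.164.
Analyst B: numerator 0.889·0.382 = 0.33960; evidence = 0.33960+0.199·0.618 = 0.46258; posterior = 0.734.

Analyst A: 0.164; Analyst B: 0.734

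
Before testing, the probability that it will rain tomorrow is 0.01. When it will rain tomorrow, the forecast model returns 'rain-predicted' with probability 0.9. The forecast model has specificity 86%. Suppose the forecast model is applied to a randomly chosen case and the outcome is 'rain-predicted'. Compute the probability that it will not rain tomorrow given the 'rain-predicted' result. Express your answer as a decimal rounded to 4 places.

Let H be the event that it will rain tomorrow. P(H) = 0.01, so P(¬H) = 0.99. With E the 'rain-predicted' result, P(E|H) = 0.9 and P(E|¬H) = 0.14.
P(E) = 0.9·0.01 + 0.14·0.99 = 0.0090000 + 0.13860 = 0.14760.
By Bayes' theorem, P(H|E) = 0.0090000 / 0.14760 = 0.0610. Hence P(¬H|E) = 1 − 0.0610 = 0.9390.

P(¬H | E) ≈ 0.9390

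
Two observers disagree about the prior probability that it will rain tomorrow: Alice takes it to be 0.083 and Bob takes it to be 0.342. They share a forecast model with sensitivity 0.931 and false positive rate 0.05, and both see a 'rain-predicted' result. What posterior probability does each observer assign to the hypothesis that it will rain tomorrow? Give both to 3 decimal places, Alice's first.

The likelihood ratio for a 'rain-predicted' result is 0.931/0.05 = 18.620.
Alice: prior odds 0.083/0.917 = 0.090513; posterior odds 1.6853; posterior probability 0.628.
Bob: prior odds 0.342/0.658 = 0.51976; posterior odds 9.6779; posterior probability 0.906.

Alice: 0.628; Bob: 0.906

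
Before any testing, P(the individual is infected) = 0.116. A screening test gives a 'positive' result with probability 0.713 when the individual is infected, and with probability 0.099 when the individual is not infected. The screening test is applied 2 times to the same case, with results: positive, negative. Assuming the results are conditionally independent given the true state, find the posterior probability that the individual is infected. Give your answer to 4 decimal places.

Posterior P(H) ≈ 0.2314

Let H be the event that the individual is infected; start with P(H) = 0.116. P('positive'|H) = 0.713, P('positive'|¬H) = 0.099.
Update on result 1 ('positive'): P(H) ← 0.713·0.1160 / (0.713·0.1160 + 0.099·0.8840) = 0.082708/0.17022 = 0.4859.
Update on result 2 ('negative'): P(H) ← 0.287·0.4859 / (0.287·0.4859 + 0.901·0.5141) = 0.13945/0.60267 = 0.2314.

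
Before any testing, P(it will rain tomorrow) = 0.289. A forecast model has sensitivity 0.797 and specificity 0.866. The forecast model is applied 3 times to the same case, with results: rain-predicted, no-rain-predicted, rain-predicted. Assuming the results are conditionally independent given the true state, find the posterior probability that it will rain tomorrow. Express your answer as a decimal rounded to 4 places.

Posterior P(H) ≈ 0.7712

With H the event that it will rain tomorrow, the joint likelihood of the observed sequence is P(data|H) = 0.797·0.203·0.797 = 0.12895 and P(data|¬H) = 0.134·0.866·0.134 = 0.015550.
Bayes: P(H|data) = 0.289·0.12895 / (0.289·0.12895 + 0.711·0.015550) = 0.037266/0.048322 = 0.7712.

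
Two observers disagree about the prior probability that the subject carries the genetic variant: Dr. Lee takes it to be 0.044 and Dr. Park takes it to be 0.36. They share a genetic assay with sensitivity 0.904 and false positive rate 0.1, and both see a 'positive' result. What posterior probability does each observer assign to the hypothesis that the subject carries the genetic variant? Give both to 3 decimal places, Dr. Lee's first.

The likelihood ratio for a 'positive' result is 0.904/0.1 = 9.0400.
Dr. Lee: prior odds 0.044/0.956 = 0.046025; posterior odds 0.41607; posterior probability 0.294.
Dr. Park: prior odds 0.36/0.64 = 0.56250; posterior odds 5.0850; posterior probability 0.836.

Dr. Lee: 0.294; Dr. Park: 0.836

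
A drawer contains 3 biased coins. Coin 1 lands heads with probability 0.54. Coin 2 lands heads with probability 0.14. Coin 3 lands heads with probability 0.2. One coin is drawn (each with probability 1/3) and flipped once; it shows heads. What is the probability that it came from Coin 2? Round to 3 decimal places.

Posterior probability ≈ 0.159

P(heads|C1) = 0.54; P(heads|C2) = 0.14; P(heads|C3) = 0.2.
Prior × likelihood for each source: 0.333333·0.54=0.1800, 0.333333·0.14=0.04667, 0.333333·0.2=0.06667. Summing gives P(heads) = 0.29333.
P(Coin 2 | heads) = 0.04667 / 0.29333 = 0.159.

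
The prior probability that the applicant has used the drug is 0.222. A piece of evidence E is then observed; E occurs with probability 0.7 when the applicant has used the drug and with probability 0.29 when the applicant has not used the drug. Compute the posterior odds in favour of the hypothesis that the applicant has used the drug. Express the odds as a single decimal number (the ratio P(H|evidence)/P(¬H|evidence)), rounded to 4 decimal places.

Prior odds = 0.222/(1−0.222) = 0.28535.
Likelihood ratio for E = 0.7/0.29 = 2.4138.
Posterior odds = prior odds × LR = 0.68877.

Posterior odds ≈ 0.6888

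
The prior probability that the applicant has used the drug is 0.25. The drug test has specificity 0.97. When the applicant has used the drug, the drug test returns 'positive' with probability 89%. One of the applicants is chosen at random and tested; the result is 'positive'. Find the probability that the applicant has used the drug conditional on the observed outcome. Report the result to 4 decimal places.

Write H for 'the applicant has used the drug'. Prior odds H:¬H = 0.25/0.75 = 0.33333. For the 'positive' outcome, the likelihood ratio is 0.89/0.03 = 29.667.
Posterior odds = 0.33333 × 29.667 = 9.8889, so P(H|E) = 9.8889/(1+9.8889) = 0.9082.

P(H | E) ≈ 0.9082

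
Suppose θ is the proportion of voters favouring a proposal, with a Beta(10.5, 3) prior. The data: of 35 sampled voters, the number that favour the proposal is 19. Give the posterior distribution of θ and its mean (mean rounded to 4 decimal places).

Posterior: Beta(29.5, 19); mean ≈ 0.6082

The binomial likelihood is conjugate to the Beta prior: with 19 successes and 16 failures, the posterior is Beta(10.5+19, 3+16) = Beta(29.5, 19).
E[θ | data] = 29.5/(29.5+19) = 0.6082.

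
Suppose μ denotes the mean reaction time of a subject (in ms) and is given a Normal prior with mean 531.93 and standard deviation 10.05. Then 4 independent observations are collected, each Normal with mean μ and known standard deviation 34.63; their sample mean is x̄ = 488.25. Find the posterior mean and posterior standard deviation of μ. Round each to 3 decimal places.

Posterior mean ≈ 520.923; posterior SD ≈ 8.692

With known σ, the Normal prior is conjugate. Weight on the data is w = (n/σ²)/(n/σ² + 1/τ₀²) = 0.00333545/(0.00333545+0.00990075) = 0.25199.
Posterior mean = w·x̄ + (1−w)·μ₀ = 0.25199·488.25 + 0.74801·531.93 = 520.923. Posterior variance = 1/(0.00333545+0.00990075) = 75.5504, so SD = 8.692.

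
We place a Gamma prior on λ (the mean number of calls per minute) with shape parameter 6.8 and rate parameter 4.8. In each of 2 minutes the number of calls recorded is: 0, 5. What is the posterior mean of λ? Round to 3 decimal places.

Posterior mean ≈ 1.735

The Poisson likelihood adds the total count to the shape and the number of exposure periods to the rate. Here ∑xᵢ = 5 and n = 2, so shape 6.8→11.8 and rate 4.8→6.8.
Posterior mean = shape/rate = 11.8/6.8 = 1.735.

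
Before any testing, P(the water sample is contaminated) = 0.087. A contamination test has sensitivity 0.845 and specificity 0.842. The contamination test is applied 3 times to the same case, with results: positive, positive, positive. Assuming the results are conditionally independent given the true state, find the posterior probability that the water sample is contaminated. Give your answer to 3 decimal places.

With H the event that the water sample is contaminated, the joint likelihood of the observed sequence is P(data|H) = 0.845·0.845·0.845 = 0.60335 and P(data|¬H) = 0.158·0.158·0.158 = 0.0039443.
Bayes: P(H|data) = 0.087·0.60335 / (0.087·0.60335 + 0.913·0.0039443) = 0.052492/0.056093 = 0.9358.

Posterior P(H) ≈ 0.936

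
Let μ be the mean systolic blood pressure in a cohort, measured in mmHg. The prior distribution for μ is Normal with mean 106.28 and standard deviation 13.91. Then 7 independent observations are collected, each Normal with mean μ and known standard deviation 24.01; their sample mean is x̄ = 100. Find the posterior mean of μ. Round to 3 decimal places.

Posterior mean ≈ 101.875

With known σ, the Normal prior is conjugate. Weight on the data is w = (n/σ²)/(n/σ² + 1/τ₀²) = 0.0121427/(0.0121427+0.00516828) = 0.70144.
Posterior mean = w·x̄ + (1−w)·μ₀ = 0.70144·100 + 0.29856·106.28 = 101.875.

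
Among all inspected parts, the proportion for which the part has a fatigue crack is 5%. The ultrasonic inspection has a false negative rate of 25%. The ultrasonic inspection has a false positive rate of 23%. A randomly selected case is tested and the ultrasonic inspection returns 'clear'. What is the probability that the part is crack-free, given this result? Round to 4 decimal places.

Let H be the event that the part has a fatigue crack. P(H) = 0.05, so P(¬H) = 0.95. With E the 'clear' result, P(E|H) = 0.25 and P(E|¬H) = 0.77.
P(E) = 0.25·0.05 + 0.77·0.95 = 0.012500 + 0.73150 = 0.74400.
By Bayes' theorem, P(H|E) = 0.012500 / 0.74400 = 0.0168. Hence P(¬H|E) = 1 − 0.0168 = 0.9832.

P(¬H | E) ≈ 0.9832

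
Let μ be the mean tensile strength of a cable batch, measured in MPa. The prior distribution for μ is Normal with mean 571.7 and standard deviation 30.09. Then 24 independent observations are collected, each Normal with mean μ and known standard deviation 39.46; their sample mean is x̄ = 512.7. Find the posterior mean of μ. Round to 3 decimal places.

Posterior mean ≈ 516.645

With known σ, the Normal prior is conjugate. Weight on the data is w = (n/σ²)/(n/σ² + 1/τ₀²) = 0.0154134/(0.0154134+0.00110447) = 0.93313.
Posterior mean = w·x̄ + (1−w)·μ₀ = 0.93313·512.7 + 0.066866·571.7 = 516.645.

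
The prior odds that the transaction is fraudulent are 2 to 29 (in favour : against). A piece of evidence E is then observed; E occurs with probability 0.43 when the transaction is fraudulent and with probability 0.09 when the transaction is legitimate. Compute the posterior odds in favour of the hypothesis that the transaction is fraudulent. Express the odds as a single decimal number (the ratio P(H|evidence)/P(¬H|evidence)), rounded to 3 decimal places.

Prior odds = 2/29 = 0.068966. In log-odds, ln(0.068966) = -2.6741.
Add log likelihood ratio: ln(4.7778) = 1.5640.
Posterior log-odds = -1.1102, so posterior odds = exp(-1.1102) = 0.32950.

Posterior odds ≈ 0.330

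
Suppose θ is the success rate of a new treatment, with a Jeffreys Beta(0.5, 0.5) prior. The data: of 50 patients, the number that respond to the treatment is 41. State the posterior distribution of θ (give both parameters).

Posterior: Beta(41.5, 9.5)

Observing 41 successes and 9 failures updates Beta(0.5, 0.5) by adding the success and failure counts to the two shape parameters: α = 0.5+41 = 41.5, β = 0.5+9 = 9.5.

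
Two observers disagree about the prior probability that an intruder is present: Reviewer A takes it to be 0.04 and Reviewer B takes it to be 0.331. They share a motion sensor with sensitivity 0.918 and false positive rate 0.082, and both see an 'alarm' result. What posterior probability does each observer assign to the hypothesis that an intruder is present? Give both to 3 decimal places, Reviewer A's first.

Reviewer A: 0.318; Reviewer B: 0.847

P('+'|H) = 0.918, P('+'|¬H) = 0.082.
Reviewer A: numerator 0.918·0.04 = 0.036720; evidence = 0.036720+0.082·0.96 = 0.11544; posterior = 0.318.
Reviewer B: numerator 0.918·0.331 = 0.30386; evidence = 0.30386+0.082·0.669 = 0.35872; posterior = 0.847.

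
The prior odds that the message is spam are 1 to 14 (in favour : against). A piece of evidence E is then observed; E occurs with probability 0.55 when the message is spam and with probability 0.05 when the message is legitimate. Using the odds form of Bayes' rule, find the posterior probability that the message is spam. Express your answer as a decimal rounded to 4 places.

Prior odds = 1/14 = 0.071429.
Likelihood ratio for E = 0.55/0.05 = 11.000.
Posterior odds = prior odds × LR = 0.78571.
Posterior probability = odds/(1+odds) = 0.78571/1.7857 = 0.4400.

Posterior probability ≈ 0.4400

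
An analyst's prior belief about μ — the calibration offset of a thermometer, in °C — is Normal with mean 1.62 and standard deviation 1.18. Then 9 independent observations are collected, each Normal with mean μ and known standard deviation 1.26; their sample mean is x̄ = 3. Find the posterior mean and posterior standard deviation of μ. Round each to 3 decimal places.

Posterior mean ≈ 2.845; posterior SD ≈ 0.396

Prior precision 1/τ₀² = 1/1.18² = 0.718184; data precision n/σ² = 9/1.26² = 5.66893.
Posterior precision = 0.718184 + 5.66893 = 6.38712, giving posterior SD = 1/√6.38712 = 0.396.
Posterior mean = (0.718184·1.62 + 5.66893·3) / 6.38712 = 2.845.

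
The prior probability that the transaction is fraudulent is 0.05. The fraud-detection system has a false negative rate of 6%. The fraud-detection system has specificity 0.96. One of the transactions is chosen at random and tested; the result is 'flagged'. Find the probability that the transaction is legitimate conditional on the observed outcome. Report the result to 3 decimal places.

P(¬H | E) ≈ 0.447

Write H for 'the transaction is fraudulent'. Prior odds H:¬H = 0.05/0.95 = 0.052632. For the 'flagged' outcome, the likelihood ratio is 0.94/0.04 = 23.500.
Posterior odds = 0.052632 × 23.500 = 1.2368, so P(H|E) = 1.2368/(1+1.2368) = 0.553. Then P(¬H|E) = 1 − 0.553 = 0.447.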